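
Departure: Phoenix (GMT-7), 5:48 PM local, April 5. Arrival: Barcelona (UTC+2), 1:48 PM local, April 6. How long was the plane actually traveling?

Barcelona is 9:00 ahead of Phoenix.
Clock-face elapsed time (ignoring zones) is 20 hours.
Actual elapsed = 20 hours − 9:00 = 11 hours.

11 hours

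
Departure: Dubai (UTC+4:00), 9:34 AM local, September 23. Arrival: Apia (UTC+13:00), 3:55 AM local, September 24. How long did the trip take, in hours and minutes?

9 hours 21 minutes

Departure in UTC: 9:34 AM − 4:00 = 5:34 AM on Sep 23.
Arrival in UTC: 3:55 AM − 13:00 = 2:55 PM on Sep 23.
Elapsed = 2:55 PM − 5:34 AM = 9 hours 21 minutes.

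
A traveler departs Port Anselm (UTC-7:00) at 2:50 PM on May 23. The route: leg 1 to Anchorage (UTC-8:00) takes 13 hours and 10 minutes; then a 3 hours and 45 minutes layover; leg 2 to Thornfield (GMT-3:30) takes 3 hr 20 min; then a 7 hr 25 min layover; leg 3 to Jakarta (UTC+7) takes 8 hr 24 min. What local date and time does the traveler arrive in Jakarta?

Convert departure to UTC: 2:50 PM + 7:00 = 9:50 PM UTC on May 23.
Add 13 hours 10 minutes leg 1 → 11:00 AM UTC (May 24).
Add 3 hours and 45 minutes layover in Anchorage → 2:45 PM UTC.
Add 3 hours 20 minutes leg 2 → 6:05 PM UTC.
Add 7 hours 25 minutes layover in Thornfield → 1:30 AM UTC (May 25).
Add 8 hours and 24 minutes leg 3 → 9:54 AM UTC.
Jakarta is UTC+7:00, so local arrival = 9:54 AM + 7:00 = 4:54 PM on May 25.

4:54 PM on May 25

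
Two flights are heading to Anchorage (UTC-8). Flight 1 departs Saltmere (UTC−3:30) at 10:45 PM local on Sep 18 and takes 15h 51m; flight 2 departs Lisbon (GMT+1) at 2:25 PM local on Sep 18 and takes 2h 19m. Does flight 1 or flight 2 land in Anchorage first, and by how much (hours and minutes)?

Flight 1 in UTC: 10:45 PM + 3:30 = 2:15 AM on Sep 19.
+15 hours 51 minutes → arrive 6:06 PM UTC on Sep 19.
Flight 2 in UTC: 2:25 PM − 1:00 = 1:25 PM on Sep 18.
+2 hours and 19 minutes → arrive 3:44 PM UTC on Sep 18.
Flight 2 lands earlier by 26 hours 22 minutes.

the second, by 26 hours 22 minutes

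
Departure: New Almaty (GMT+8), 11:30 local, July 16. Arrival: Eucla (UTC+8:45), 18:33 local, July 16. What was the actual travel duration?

6 hours 18 minutes

Eucla is 0:45 ahead of New Almaty.
Clock-face elapsed time (ignoring zones) is 7 hours 3 minutes.
Actual elapsed = 7 hours 3 minutes − 0:45 = 6 hours 18 minutes.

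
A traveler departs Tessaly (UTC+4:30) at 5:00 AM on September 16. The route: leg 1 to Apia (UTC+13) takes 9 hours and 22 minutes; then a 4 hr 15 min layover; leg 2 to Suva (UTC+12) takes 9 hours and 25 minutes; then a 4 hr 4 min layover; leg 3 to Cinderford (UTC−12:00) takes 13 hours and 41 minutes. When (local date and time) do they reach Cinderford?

Convert departure to UTC: 5:00 AM − 4:30 = 12:30 AM UTC on Sep 16.
Add 9 hours 22 minutes leg 1 → 9:52 AM UTC.
Add 4 hours and 15 minutes layover in Apia → 2:07 PM UTC.
Add 9 hours and 25 minutes leg 2 → 11:32 PM UTC.
Add 4 hours and 4 minutes layover in Suva → 3:36 AM UTC (Sep 17).
Add 13 hours 41 minutes leg 3 → 5:17 PM UTC.
Cinderford is UTC−12:00, so local arrival = 5:17 PM − 12:00 = 5:17 AM on Sep 17.

5:17 AM on September 17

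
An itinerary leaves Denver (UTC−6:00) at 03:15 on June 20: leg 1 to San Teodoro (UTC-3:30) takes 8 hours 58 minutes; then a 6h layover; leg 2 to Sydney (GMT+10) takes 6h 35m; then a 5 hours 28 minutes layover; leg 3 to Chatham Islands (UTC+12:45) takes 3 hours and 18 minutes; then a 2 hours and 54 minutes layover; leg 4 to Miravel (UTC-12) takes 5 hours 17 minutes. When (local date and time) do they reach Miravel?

Convert departure to UTC: 03:15 + 6:00 = 09:15 UTC on Jun 20.
Add 8 hours and 58 minutes leg 1 → 18:13 UTC.
Add 6 hours layover in San Teodoro → 00:13 UTC (Jun 21).
Add 6 hours 35 minutes leg 2 → 06:48 UTC.
Add 5 hours 28 minutes layover in Sydney → 12:16 UTC.
Add 3 hours 18 minutes leg 3 → 15:34 UTC.
Add 2 hours 54 minutes layover in Chatham Islands → 18:28 UTC.
Add 5 hours and 17 minutes leg 4 → 23:45 UTC.
Miravel is UTC−12:00, so local arrival = 23:45 − 12:00 = 11:45 on Jun 21.

11:45 on June 21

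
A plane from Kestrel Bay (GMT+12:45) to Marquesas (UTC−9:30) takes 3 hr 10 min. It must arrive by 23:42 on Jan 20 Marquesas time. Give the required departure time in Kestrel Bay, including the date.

18:47 on Jan 21

Target arrival in UTC: 23:42 + 9:30 = 09:12 on Jan 21.
Subtract 3 hours and 10 minutes → departure 06:02 UTC on Jan 21.
Kestrel Bay is UTC+12:45: 06:02 + 12:45 = 18:47 on Jan 21.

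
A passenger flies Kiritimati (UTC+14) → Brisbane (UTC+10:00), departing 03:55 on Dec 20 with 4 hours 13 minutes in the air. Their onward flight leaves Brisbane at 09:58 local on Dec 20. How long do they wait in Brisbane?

5 hours 50 minutes

Convert departure to UTC: 03:55 − 14:00 = 13:55 UTC on Dec 19.
Add 4 hours 13 minutes flight time → 18:08 UTC.
Brisbane is UTC+10:00, so local arrival = 18:08 + 10:00 = 04:08 on Dec 20.
Layover = 09:58 − 04:08 = 5 hours 50 minutes.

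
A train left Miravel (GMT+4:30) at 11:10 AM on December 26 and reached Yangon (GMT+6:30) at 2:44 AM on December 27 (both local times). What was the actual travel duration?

Yangon is 2:00 ahead of Miravel.
Clock-face elapsed time (ignoring zones) is 15 hours 34 minutes.
Actual elapsed = 15 hours 34 minutes − 2:00 = 13 hours 34 minutes.

13 hours 34 minutes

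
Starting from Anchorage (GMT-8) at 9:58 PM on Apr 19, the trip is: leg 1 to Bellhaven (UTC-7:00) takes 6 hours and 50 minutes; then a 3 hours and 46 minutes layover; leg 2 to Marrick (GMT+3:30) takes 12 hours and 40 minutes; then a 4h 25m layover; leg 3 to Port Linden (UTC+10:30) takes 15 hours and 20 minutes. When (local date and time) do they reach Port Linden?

11:29 AM on Apr 22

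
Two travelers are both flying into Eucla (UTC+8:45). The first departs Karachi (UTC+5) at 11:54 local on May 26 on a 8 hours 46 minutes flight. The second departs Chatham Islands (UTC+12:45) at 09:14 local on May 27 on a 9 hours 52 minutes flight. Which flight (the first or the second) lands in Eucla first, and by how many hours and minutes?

the first, by 14 hours 41 minutes

Flight 1 in UTC: 11:54 − 5:00 = 06:54 on May 26.
+8 hours 46 minutes → arrive 15:40 UTC on May 26.
Flight 2 in UTC: 09:14 − 12:45 = 20:29 on May 26.
+9 hours 52 minutes → arrive 06:21 UTC on May 27.
Flight 1 lands earlier by 14 hours 41 minutes.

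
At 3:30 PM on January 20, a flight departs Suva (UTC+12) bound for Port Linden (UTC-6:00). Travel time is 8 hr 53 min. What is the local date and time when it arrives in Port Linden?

6:23 AM on January 20

Convert departure to UTC: 3:30 PM − 12:00 = 3:30 AM UTC on Jan 20.
Add 8 hours 53 minutes travel time → 12:23 PM UTC.
Port Linden is UTC−6:00, so local arrival = 12:23 PM − 6:00 = 6:23 AM on Jan 20.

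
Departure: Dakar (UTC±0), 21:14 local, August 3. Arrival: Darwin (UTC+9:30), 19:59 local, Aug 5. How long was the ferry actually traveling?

Departure is already UTC: 21:14 on Aug 3.
Arrival in UTC: 19:59 − 9:30 = 10:29 on Aug 5.
Elapsed = 10:29 − 21:14 (+2 days) = 37 hours 15 minutes.

37 hours 15 minutes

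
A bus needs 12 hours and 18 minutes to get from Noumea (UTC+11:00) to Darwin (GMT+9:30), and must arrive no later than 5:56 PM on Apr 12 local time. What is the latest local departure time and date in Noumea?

7:08 AM on April 12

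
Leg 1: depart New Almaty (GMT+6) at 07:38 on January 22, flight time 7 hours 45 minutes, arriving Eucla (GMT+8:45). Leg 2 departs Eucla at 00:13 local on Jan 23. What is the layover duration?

6 hours 5 minutes

Convert departure to UTC: 07:38 − 6:00 = 01:38 UTC on Jan 22.
Add 7 hours and 45 minutes flight time → 09:23 UTC.
Eucla is UTC+8:45, so local arrival = 09:23 + 8:45 = 18:08 on Jan 22.
Layover = 00:13 − 18:08 (+1 day) = 6 hours 5 minutes.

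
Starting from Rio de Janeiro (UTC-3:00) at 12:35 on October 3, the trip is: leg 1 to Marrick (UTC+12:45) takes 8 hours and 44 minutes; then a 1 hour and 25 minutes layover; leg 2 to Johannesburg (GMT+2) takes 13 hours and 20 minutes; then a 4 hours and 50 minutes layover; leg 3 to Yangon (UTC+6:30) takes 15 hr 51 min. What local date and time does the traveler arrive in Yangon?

18:15 on Oct 5

Convert departure to UTC: 12:35 + 3:00 = 15:35 UTC on Oct 3.
Add 8 hours and 44 minutes leg 1 → 00:19 UTC (Oct 4).
Add 1 hour and 25 minutes layover in Marrick → 01:44 UTC.
Add 13 hours 20 minutes leg 2 → 15:04 UTC.
Add 4 hours 50 minutes layover in Johannesburg → 19:54 UTC.
Add 15 hours and 51 minutes leg 3 → 11:45 UTC (Oct 5).
Yangon is UTC+6:30, so local arrival = 11:45 + 6:30 = 18:15 on Oct 5.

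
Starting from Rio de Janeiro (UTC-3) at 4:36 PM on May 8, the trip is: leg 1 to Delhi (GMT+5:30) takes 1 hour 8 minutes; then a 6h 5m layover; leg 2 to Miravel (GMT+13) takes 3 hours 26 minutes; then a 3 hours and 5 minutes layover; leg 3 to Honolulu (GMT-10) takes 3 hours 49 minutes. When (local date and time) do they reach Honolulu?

3:09 AM on May 9

Convert departure to UTC: 4:36 PM + 3:00 = 7:36 PM UTC on May 8.
Add 1 hour 8 minutes leg 1 → 8:44 PM UTC.
Add 6 hours and 5 minutes layover in Delhi → 2:49 AM UTC (May 9).
Add 3 hours 26 minutes leg 2 → 6:15 AM UTC.
Add 3 hours and 5 minutes layover in Miravel → 9:20 AM UTC.
Add 3 hours 49 minutes leg 3 → 1:09 PM UTC.
Honolulu is UTC−10:00, so local arrival = 1:09 PM − 10:00 = 3:09 AM on May 9.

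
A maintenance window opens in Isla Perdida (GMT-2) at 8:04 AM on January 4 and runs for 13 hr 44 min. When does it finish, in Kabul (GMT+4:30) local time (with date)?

4:18 AM on Jan 5

Kabul is 6:30 ahead of Isla Perdida.
After 13 hours and 44 minutes it is 9:48 PM in Isla Perdida.
Shift by the zone difference: 9:48 PM + 6:30 = 4:18 AM on Jan 5 in Kabul.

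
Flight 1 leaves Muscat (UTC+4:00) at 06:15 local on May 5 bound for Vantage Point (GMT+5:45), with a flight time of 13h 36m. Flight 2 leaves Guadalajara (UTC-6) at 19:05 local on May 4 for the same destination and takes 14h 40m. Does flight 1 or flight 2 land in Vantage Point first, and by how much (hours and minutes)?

Flight 1 in UTC: 06:15 − 4:00 = 02:15 on May 5.
+13 hours and 36 minutes → arrive 15:51 UTC on May 5.
Flight 2 in UTC: 19:05 + 6:00 = 01:05 on May 5.
+14 hours and 40 minutes → arrive 15:45 UTC on May 5.
Flight 2 lands earlier by 6 minutes.

the second, by 6 minutes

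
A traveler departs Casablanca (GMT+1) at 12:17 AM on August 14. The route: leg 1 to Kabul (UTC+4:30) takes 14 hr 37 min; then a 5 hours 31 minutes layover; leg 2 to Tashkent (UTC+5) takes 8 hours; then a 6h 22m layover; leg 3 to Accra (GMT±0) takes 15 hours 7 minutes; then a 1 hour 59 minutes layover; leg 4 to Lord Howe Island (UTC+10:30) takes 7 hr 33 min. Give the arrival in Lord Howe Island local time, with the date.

8:56 PM on August 16

Convert departure to UTC: 12:17 AM − 1:00 = 11:17 PM UTC on Aug 13.
Add 14 hours 37 minutes leg 1 → 1:54 PM UTC (Aug 14).
Add 5 hours 31 minutes layover in Kabul → 7:25 PM UTC.
Add 8 hours leg 2 → 3:25 AM UTC (Aug 15).
Add 6 hours and 22 minutes layover in Tashkent → 9:47 AM UTC.
Add 15 hours and 7 minutes leg 3 → 12:54 AM UTC (Aug 16).
Add 1 hour and 59 minutes layover in Accra → 2:53 AM UTC.
Add 7 hours and 33 minutes leg 4 → 10:26 AM UTC.
Lord Howe Island is UTC+10:30, so local arrival = 10:26 AM + 10:30 = 8:56 PM on Aug 16.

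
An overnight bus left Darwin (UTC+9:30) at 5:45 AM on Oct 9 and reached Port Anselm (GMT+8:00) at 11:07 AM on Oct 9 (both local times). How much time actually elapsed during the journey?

Departure in UTC: 5:45 AM − 9:30 = 8:15 PM on Oct 8.
Arrival in UTC: 11:07 AM − 8:00 = 3:07 AM on Oct 9.
Elapsed = 3:07 AM − 8:15 PM (+1 day) = 6 hours 52 minutes.

6 hours 52 minutes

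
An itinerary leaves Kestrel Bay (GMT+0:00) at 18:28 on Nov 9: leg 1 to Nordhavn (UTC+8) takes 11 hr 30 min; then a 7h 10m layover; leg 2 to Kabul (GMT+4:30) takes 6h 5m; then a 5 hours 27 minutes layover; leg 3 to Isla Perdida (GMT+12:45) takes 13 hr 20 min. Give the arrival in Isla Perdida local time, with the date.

Kestrel Bay is at UTC+0, so departure is already 18:28 UTC on Nov 9.
Add 11 hours 30 minutes leg 1 → 05:58 UTC (Nov 10).
Add 7 hours 10 minutes layover in Nordhavn → 13:08 UTC.
Add 6 hours 5 minutes leg 2 → 19:13 UTC.
Add 5 hours and 27 minutes layover in Kabul → 00:40 UTC (Nov 11).
Add 13 hours and 20 minutes leg 3 → 14:00 UTC.
Isla Perdida is UTC+12:45, so local arrival = 14:00 + 12:45 = 02:45 on Nov 12.

02:45 on Nov 12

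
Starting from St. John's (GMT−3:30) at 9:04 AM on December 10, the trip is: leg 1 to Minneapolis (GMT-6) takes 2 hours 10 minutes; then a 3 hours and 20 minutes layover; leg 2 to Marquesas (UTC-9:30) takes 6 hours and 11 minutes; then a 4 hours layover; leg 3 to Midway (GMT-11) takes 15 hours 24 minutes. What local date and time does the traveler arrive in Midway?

Convert departure to UTC: 9:04 AM + 3:30 = 12:34 PM UTC on Dec 10.
Add 2 hours and 10 minutes leg 1 → 2:44 PM UTC.
Add 3 hours and 20 minutes layover in Minneapolis → 6:04 PM UTC.
Add 6 hours 11 minutes leg 2 → 12:15 AM UTC (Dec 11).
Add 4 hours layover in Marquesas → 4:15 AM UTC.
Add 15 hours and 24 minutes leg 3 → 7:39 PM UTC.
Midway is UTC−11:00, so local arrival = 7:39 PM − 11:00 = 8:39 AM on Dec 11.

8:39 AM on December 11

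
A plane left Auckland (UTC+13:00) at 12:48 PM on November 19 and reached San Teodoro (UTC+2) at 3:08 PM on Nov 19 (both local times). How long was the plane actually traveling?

13 hours 20 minutes

Departure in UTC: 12:48 PM − 13:00 = 11:48 PM on Nov 18.
Arrival in UTC: 3:08 PM − 2:00 = 1:08 PM on Nov 19.
Elapsed = 1:08 PM − 11:48 PM (+1 day) = 13 hours 20 minutes.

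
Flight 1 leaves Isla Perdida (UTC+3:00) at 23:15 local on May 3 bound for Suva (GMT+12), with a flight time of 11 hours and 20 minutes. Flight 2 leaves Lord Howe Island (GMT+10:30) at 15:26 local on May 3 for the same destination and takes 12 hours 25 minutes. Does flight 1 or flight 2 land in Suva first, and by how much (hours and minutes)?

the second, by 14 hours 14 minutes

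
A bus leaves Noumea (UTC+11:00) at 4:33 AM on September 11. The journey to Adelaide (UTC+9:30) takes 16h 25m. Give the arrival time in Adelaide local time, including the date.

Convert departure to UTC: 4:33 AM − 11:00 = 5:33 PM UTC on Sep 10.
Add 16 hours 25 minutes travel time → 9:58 AM UTC (Sep 11).
Adelaide is UTC+9:30, so local arrival = 9:58 AM + 9:30 = 7:28 PM on Sep 11.

7:28 PM on Sep 11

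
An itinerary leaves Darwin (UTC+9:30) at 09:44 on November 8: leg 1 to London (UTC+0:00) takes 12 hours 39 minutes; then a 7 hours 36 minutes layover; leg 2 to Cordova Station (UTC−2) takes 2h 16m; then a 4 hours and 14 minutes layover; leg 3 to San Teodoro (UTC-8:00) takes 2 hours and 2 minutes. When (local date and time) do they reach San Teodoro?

Convert departure to UTC: 09:44 − 9:30 = 00:14 UTC on Nov 8.
Add 12 hours and 39 minutes leg 1 → 12:53 UTC.
Add 7 hours 36 minutes layover in London → 20:29 UTC.
Add 2 hours and 16 minutes leg 2 → 22:45 UTC.
Add 4 hours 14 minutes layover in Cordova Station → 02:59 UTC (Nov 9).
Add 2 hours 2 minutes leg 3 → 05:01 UTC.
San Teodoro is UTC−8:00, so local arrival = 05:01 − 8:00 = 21:01 on Nov 8.

21:01 on Nov 8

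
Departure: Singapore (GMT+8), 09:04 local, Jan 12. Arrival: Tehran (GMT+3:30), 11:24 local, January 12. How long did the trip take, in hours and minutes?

6 hours 50 minutes

Tehran is 4:30 behind Singapore.
Clock-face elapsed time (ignoring zones) is 2 hours 20 minutes.
Actual elapsed = 2 hours 20 minutes + 4:30 = 6 hours 50 minutes.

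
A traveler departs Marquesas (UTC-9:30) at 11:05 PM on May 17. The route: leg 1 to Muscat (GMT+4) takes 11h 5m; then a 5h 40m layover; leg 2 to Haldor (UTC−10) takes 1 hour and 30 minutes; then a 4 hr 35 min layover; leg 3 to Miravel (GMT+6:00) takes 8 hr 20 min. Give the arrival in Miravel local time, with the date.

9:45 PM on May 19

Convert departure to UTC: 11:05 PM + 9:30 = 8:35 AM UTC on May 18.
Add 11 hours and 5 minutes leg 1 → 7:40 PM UTC.
Add 5 hours and 40 minutes layover in Muscat → 1:20 AM UTC (May 19).
Add 1 hour and 30 minutes leg 2 → 2:50 AM UTC.
Add 4 hours and 35 minutes layover in Haldor → 7:25 AM UTC.
Add 8 hours and 20 minutes leg 3 → 3:45 PM UTC.
Miravel is UTC+6:00, so local arrival = 3:45 PM + 6:00 = 9:45 PM on May 19.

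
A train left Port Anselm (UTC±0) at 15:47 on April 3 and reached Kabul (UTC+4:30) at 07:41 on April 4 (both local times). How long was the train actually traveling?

Kabul is 4:30 ahead of Port Anselm.
Clock-face elapsed time (ignoring zones) is 15 hours 54 minutes.
Actual elapsed = 15 hours 54 minutes − 4:30 = 11 hours 24 minutes.

11 hours 24 minutes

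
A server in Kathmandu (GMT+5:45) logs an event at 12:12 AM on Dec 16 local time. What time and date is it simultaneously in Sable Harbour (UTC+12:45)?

7:12 AM on Dec 16

Sable Harbour is 7:00 ahead of Kathmandu.
Shift by the zone difference: 12:12 AM + 7:00 = 7:12 AM on Dec 16 in Sable Harbour.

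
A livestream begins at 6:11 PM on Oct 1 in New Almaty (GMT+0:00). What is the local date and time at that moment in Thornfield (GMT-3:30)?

2:41 PM on October 1

New Almaty is UTC+0 so that is 6:11 PM UTC.
Thornfield is UTC−3:30: 6:11 PM − 3:30 = 2:41 PM on Oct 1.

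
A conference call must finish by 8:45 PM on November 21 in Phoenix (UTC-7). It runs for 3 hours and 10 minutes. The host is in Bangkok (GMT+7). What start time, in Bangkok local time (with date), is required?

Target end time in UTC: 8:45 PM + 7:00 = 3:45 AM on Nov 22.
Subtract 3 hours and 10 minutes → start 12:35 AM UTC on Nov 22.
Bangkok is UTC+7:00: 12:35 AM + 7:00 = 7:35 AM on Nov 22.

7:35 AM on Nov 22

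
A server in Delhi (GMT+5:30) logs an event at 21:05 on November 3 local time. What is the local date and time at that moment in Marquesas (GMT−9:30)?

In UTC: 21:05 − 5:30 = 15:35 on Nov 3.
Marquesas is UTC−9:30: 15:35 − 9:30 = 06:05 on Nov 3.

06:05 on Nov 3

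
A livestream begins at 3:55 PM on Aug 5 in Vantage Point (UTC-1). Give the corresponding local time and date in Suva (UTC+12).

In UTC: 3:55 PM + 1:00 = 4:55 PM on Aug 5.
Suva is UTC+12:00: 4:55 PM + 12:00 = 4:55 AM on Aug 6.

4:55 AM on August 6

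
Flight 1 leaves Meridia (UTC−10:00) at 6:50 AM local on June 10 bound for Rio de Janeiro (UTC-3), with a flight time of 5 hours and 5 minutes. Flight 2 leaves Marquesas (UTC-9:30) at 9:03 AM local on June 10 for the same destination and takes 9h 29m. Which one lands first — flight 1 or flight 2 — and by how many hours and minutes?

the first, by 6 hours 7 minutes

Flight 1 in UTC: 6:50 AM + 10:00 = 4:50 PM on Jun 10.
+5 hours and 5 minutes → arrive 9:55 PM UTC on Jun 10.
Flight 2 in UTC: 9:03 AM + 9:30 = 6:33 PM on Jun 10.
+9 hours 29 minutes → arrive 4:02 AM UTC on Jun 11.
Flight 1 lands earlier by 6 hours 7 minutes.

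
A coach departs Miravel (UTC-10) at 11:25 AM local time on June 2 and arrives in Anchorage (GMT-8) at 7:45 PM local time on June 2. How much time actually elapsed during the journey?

Anchorage is 2:00 ahead of Miravel.
Clock-face elapsed time (ignoring zones) is 8 hours 20 minutes.
Actual elapsed = 8 hours 20 minutes − 2:00 = 6 hours 20 minutes.

6 hours 20 minutes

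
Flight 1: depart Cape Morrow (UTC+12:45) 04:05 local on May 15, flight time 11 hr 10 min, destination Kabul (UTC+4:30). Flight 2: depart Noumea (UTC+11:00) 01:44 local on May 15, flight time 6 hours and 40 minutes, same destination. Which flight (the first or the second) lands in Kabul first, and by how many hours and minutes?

Flight 1 in UTC: 04:05 − 12:45 = 15:20 on May 14.
+11 hours 10 minutes → arrive 02:30 UTC on May 15.
Flight 2 in UTC: 01:44 − 11:00 = 14:44 on May 14.
+6 hours 40 minutes → arrive 21:24 UTC on May 14.
Flight 2 lands earlier by 5 hours 6 minutes.

the second, by 5 hours 6 minutes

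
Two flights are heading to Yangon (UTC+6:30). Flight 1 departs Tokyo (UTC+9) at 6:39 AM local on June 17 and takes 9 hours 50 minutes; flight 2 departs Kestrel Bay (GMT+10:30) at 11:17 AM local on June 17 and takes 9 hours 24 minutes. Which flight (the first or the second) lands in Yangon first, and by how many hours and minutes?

the first, by 2 hours 42 minutes

Flight 1 in UTC: 6:39 AM − 9:00 = 9:39 PM on Jun 16.
+9 hours and 50 minutes → arrive 7:29 AM UTC on Jun 17.
Flight 2 in UTC: 11:17 AM − 10:30 = 12:47 AM on Jun 17.
+9 hours 24 minutes → arrive 10:11 AM UTC on Jun 17.
Flight 1 lands earlier by 2 hours 42 minutes.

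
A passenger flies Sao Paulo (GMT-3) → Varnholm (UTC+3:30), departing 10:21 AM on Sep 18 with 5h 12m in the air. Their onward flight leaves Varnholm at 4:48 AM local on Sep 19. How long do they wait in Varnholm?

Convert departure to UTC: 10:21 AM + 3:00 = 1:21 PM UTC on Sep 18.
Add 5 hours 12 minutes flight time → 6:33 PM UTC.
Varnholm is UTC+3:30, so local arrival = 6:33 PM + 3:30 = 10:03 PM on Sep 18.
Layover = 4:48 AM − 10:03 PM (+1 day) = 6 hours 45 minutes.

6 hours 45 minutes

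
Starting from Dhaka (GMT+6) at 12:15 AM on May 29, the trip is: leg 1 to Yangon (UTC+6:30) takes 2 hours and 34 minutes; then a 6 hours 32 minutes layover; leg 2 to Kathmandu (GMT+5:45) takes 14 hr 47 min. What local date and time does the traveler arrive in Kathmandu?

11:53 PM on May 29

Convert departure to UTC: 12:15 AM − 6:00 = 6:15 PM UTC on May 28.
Add 2 hours and 34 minutes leg 1 → 8:49 PM UTC.
Add 6 hours 32 minutes layover in Yangon → 3:21 AM UTC (May 29).
Add 14 hours 47 minutes leg 2 → 6:08 PM UTC.
Kathmandu is UTC+5:45, so local arrival = 6:08 PM + 5:45 = 11:53 PM on May 29.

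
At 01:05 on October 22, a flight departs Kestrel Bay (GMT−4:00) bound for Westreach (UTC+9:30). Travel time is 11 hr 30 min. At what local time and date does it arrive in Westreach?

02:05 on October 23

Westreach is 13:30 ahead of Kestrel Bay.
After 11 hours and 30 minutes it is 12:35 in Kestrel Bay.
Shift by the zone difference: 12:35 + 13:30 = 02:05 on Oct 23 in Westreach.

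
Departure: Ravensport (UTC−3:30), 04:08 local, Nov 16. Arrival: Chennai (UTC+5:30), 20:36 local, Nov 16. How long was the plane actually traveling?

Departure in UTC: 04:08 + 3:30 = 07:38 on Nov 16.
Arrival in UTC: 20:36 − 5:30 = 15:06 on Nov 16.
Elapsed = 15:06 − 07:38 = 7 hours 28 minutes.

7 hours 28 minutes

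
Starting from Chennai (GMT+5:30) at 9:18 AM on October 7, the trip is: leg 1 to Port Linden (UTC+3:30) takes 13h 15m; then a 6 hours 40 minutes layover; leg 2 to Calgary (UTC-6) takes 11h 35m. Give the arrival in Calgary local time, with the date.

Convert departure to UTC: 9:18 AM − 5:30 = 3:48 AM UTC on Oct 7.
Add 13 hours 15 minutes leg 1 → 5:03 PM UTC.
Add 6 hours and 40 minutes layover in Port Linden → 11:43 PM UTC.
Add 11 hours 35 minutes leg 2 → 11:18 AM UTC (Oct 8).
Calgary is UTC−6:00, so local arrival = 11:18 AM − 6:00 = 5:18 AM on Oct 8.

5:18 AM on October 8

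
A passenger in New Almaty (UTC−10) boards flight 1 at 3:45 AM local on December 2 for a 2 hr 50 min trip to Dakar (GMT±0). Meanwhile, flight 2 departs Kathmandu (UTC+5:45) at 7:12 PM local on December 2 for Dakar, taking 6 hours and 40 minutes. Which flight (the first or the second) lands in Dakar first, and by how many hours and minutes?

Flight 1 in UTC: 3:45 AM + 10:00 = 1:45 PM on Dec 2.
+2 hours 50 minutes → arrive 4:35 PM UTC on Dec 2.
Flight 2 in UTC: 7:12 PM − 5:45 = 1:27 PM on Dec 2.
+6 hours 40 minutes → arrive 8:07 PM UTC on Dec 2.
Flight 1 lands earlier by 3 hours 32 minutes.

the first, by 3 hours 32 minutes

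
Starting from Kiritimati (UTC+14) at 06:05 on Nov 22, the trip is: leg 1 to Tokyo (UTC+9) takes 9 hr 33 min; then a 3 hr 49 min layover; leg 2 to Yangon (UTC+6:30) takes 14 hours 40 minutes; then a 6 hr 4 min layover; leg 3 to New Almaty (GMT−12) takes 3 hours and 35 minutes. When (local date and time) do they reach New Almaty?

Convert departure to UTC: 06:05 − 14:00 = 16:05 UTC on Nov 21.
Add 9 hours and 33 minutes leg 1 → 01:38 UTC (Nov 22).
Add 3 hours 49 minutes layover in Tokyo → 05:27 UTC.
Add 14 hours 40 minutes leg 2 → 20:07 UTC.
Add 6 hours and 4 minutes layover in Yangon → 02:11 UTC (Nov 23).
Add 3 hours 35 minutes leg 3 → 05:46 UTC.
New Almaty is UTC−12:00, so local arrival = 05:46 − 12:00 = 17:46 on Nov 22.

17:46 on November 22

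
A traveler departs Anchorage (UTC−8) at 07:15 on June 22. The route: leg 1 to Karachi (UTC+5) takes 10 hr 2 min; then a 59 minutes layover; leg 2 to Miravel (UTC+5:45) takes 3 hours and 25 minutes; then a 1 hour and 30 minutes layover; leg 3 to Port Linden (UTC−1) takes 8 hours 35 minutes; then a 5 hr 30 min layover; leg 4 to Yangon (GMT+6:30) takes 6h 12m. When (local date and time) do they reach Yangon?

Convert departure to UTC: 07:15 + 8:00 = 15:15 UTC on Jun 22.
Add 10 hours 2 minutes leg 1 → 01:17 UTC (Jun 23).
Add 59 minutes layover in Karachi → 02:16 UTC.
Add 3 hours 25 minutes leg 2 → 05:41 UTC.
Add 1 hour 30 minutes layover in Miravel → 07:11 UTC.
Add 8 hours 35 minutes leg 3 → 15:46 UTC.
Add 5 hours and 30 minutes layover in Port Linden → 21:16 UTC.
Add 6 hours and 12 minutes leg 4 → 03:28 UTC (Jun 24).
Yangon is UTC+6:30, so local arrival = 03:28 + 6:30 = 09:58 on Jun 24.

09:58 on Jun 24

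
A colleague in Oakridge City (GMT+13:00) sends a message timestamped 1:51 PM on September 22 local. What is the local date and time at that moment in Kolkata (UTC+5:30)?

Kolkata is 7:30 behind Oakridge City.
Shift by the zone difference: 1:51 PM − 7:30 = 6:21 AM on Sep 22 in Kolkata.

6:21 AM on Sep 22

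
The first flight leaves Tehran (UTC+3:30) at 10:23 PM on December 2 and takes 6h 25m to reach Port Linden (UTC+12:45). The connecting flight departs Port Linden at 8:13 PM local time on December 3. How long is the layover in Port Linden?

Convert departure to UTC: 10:23 PM − 3:30 = 6:53 PM UTC on Dec 2.
Add 6 hours and 25 minutes flight time → 1:18 AM UTC (Dec 3).
Port Linden is UTC+12:45, so local arrival = 1:18 AM + 12:45 = 2:03 PM on Dec 3.
Layover = 8:13 PM − 2:03 PM = 6 hours 10 minutes.

6 hours 10 minutes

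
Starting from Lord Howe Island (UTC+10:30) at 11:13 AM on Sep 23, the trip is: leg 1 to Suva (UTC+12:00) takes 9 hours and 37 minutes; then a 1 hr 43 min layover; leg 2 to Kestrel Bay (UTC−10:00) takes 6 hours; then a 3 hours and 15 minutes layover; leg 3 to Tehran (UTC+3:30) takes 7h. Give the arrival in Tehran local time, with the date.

7:48 AM on Sep 24

Convert departure to UTC: 11:13 AM − 10:30 = 12:43 AM UTC on Sep 23.
Add 9 hours and 37 minutes leg 1 → 10:20 AM UTC.
Add 1 hour and 43 minutes layover in Suva → 12:03 PM UTC.
Add 6 hours leg 2 → 6:03 PM UTC.
Add 3 hours 15 minutes layover in Kestrel Bay → 9:18 PM UTC.
Add 7 hours leg 3 → 4:18 AM UTC (Sep 24).
Tehran is UTC+3:30, so local arrival = 4:18 AM + 3:30 = 7:48 AM on Sep 24.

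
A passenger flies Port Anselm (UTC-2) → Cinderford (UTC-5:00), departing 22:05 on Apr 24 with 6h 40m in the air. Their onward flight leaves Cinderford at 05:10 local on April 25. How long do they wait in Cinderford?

3 hours 25 minutes

Convert departure to UTC: 22:05 + 2:00 = 00:05 UTC on Apr 25.
Add 6 hours 40 minutes flight time → 06:45 UTC.
Cinderford is UTC−5:00, so local arrival = 06:45 − 5:00 = 01:45 on Apr 25.
Layover = 05:10 − 01:45 = 3 hours 25 minutes.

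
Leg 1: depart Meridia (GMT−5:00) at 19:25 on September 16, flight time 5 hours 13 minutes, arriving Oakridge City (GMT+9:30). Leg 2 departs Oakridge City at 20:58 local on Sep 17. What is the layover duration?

Convert departure to UTC: 19:25 + 5:00 = 00:25 UTC on Sep 17.
Add 5 hours 13 minutes flight time → 05:38 UTC.
Oakridge City is UTC+9:30, so local arrival = 05:38 + 9:30 = 15:08 on Sep 17.
Layover = 20:58 − 15:08 = 5 hours 50 minutes.

5 hours 50 minutes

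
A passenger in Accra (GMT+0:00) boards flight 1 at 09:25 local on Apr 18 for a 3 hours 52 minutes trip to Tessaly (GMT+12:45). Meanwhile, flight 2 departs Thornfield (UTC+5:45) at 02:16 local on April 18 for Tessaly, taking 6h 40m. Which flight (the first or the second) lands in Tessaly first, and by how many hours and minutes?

the second, by 10 hours 6 minutes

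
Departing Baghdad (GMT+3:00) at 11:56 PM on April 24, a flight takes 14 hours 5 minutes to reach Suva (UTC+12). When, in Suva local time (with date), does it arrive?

Convert departure to UTC: 11:56 PM − 3:00 = 8:56 PM UTC on Apr 24.
Add 14 hours and 5 minutes travel time → 11:01 AM UTC (Apr 25).
Suva is UTC+12:00, so local arrival = 11:01 AM + 12:00 = 11:01 PM on Apr 25.

11:01 PM on Apr 25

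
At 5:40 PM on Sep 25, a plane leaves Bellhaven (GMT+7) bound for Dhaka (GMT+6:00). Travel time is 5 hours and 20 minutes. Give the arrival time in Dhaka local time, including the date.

Convert departure to UTC: 5:40 PM − 7:00 = 10:40 AM UTC on Sep 25.
Add 5 hours 20 minutes travel time → 4:00 PM UTC.
Dhaka is UTC+6:00, so local arrival = 4:00 PM + 6:00 = 10:00 PM on Sep 25.

10:00 PM on Sep 25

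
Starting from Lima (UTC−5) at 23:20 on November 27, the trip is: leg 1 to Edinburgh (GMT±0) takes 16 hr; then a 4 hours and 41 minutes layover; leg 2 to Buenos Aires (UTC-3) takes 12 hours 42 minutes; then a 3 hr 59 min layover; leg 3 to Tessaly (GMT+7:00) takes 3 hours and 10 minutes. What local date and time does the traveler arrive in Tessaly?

03:52 on Nov 30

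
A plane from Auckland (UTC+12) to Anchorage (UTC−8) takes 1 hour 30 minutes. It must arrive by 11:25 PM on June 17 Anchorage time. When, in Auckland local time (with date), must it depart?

5:55 PM on June 18

Target arrival in UTC: 11:25 PM + 8:00 = 7:25 AM on Jun 18.
Subtract 1 hour 30 minutes → departure 5:55 AM UTC on Jun 18.
Auckland is UTC+12:00: 5:55 AM + 12:00 = 5:55 PM on Jun 18.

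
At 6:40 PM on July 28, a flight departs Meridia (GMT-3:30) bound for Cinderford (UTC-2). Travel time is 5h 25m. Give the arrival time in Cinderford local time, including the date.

1:35 AM on Jul 29

Convert departure to UTC: 6:40 PM + 3:30 = 10:10 PM UTC on Jul 28.
Add 5 hours 25 minutes travel time → 3:35 AM UTC (Jul 29).
Cinderford is UTC−2:00, so local arrival = 3:35 AM − 2:00 = 1:35 AM on Jul 29.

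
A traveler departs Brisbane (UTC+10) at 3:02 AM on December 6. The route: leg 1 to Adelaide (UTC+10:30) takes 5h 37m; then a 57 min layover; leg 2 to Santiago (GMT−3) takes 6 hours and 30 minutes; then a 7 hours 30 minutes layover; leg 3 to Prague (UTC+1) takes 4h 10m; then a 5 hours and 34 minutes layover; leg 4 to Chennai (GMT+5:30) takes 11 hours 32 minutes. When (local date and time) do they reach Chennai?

4:22 PM on Dec 7

Convert departure to UTC: 3:02 AM − 10:00 = 5:02 PM UTC on Dec 5.
Add 5 hours and 37 minutes leg 1 → 10:39 PM UTC.
Add 57 minutes layover in Adelaide → 11:36 PM UTC.
Add 6 hours 30 minutes leg 2 → 6:06 AM UTC (Dec 6).
Add 7 hours and 30 minutes layover in Santiago → 1:36 PM UTC.
Add 4 hours and 10 minutes leg 3 → 5:46 PM UTC.
Add 5 hours and 34 minutes layover in Prague → 11:20 PM UTC.
Add 11 hours and 32 minutes leg 4 → 10:52 AM UTC (Dec 7).
Chennai is UTC+5:30, so local arrival = 10:52 AM + 5:30 = 4:22 PM on Dec 7.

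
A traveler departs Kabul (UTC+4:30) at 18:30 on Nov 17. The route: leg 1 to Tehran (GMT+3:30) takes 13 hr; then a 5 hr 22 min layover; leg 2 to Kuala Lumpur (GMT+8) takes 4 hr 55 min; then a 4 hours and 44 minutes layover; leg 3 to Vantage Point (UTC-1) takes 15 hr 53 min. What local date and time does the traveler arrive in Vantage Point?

08:54 on November 19

Convert departure to UTC: 18:30 − 4:30 = 14:00 UTC on Nov 17.
Add 13 hours leg 1 → 03:00 UTC (Nov 18).
Add 5 hours and 22 minutes layover in Tehran → 08:22 UTC.
Add 4 hours and 55 minutes leg 2 → 13:17 UTC.
Add 4 hours 44 minutes layover in Kuala Lumpur → 18:01 UTC.
Add 15 hours 53 minutes leg 3 → 09:54 UTC (Nov 19).
Vantage Point is UTC−1:00, so local arrival = 09:54 − 1:00 = 08:54 on Nov 19.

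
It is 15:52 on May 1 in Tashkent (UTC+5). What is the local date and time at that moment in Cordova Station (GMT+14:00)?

00:52 on May 2

In UTC: 15:52 − 5:00 = 10:52 on May 1.
Cordova Station is UTC+14:00: 10:52 + 14:00 = 00:52 on May 2.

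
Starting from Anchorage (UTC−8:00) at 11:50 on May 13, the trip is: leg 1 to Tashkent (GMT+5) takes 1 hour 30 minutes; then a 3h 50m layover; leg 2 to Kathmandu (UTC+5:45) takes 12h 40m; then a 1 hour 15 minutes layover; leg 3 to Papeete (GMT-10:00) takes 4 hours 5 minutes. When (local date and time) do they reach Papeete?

09:10 on May 14

Convert departure to UTC: 11:50 + 8:00 = 19:50 UTC on May 13.
Add 1 hour and 30 minutes leg 1 → 21:20 UTC.
Add 3 hours 50 minutes layover in Tashkent → 01:10 UTC (May 14).
Add 12 hours and 40 minutes leg 2 → 13:50 UTC.
Add 1 hour and 15 minutes layover in Kathmandu → 15:05 UTC.
Add 4 hours and 5 minutes leg 3 → 19:10 UTC.
Papeete is UTC−10:00, so local arrival = 19:10 − 10:00 = 09:10 on May 14.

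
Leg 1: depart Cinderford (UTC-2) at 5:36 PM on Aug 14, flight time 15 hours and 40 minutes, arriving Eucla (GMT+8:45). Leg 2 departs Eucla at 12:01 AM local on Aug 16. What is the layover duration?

Convert departure to UTC: 5:36 PM + 2:00 = 7:36 PM UTC on Aug 14.
Add 15 hours and 40 minutes flight time → 11:16 AM UTC (Aug 15).
Eucla is UTC+8:45, so local arrival = 11:16 AM + 8:45 = 8:01 PM on Aug 15.
Layover = 12:01 AM − 8:01 PM (+1 day) = 4 hours.

4 hours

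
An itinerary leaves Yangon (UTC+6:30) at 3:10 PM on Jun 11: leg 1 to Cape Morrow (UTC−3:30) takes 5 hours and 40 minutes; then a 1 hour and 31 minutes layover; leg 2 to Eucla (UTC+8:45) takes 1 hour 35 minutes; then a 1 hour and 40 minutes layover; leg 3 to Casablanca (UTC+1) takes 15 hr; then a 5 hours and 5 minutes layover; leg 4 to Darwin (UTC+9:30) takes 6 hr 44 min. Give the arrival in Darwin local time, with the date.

Convert departure to UTC: 3:10 PM − 6:30 = 8:40 AM UTC on Jun 11.
Add 5 hours 40 minutes leg 1 → 2:20 PM UTC.
Add 1 hour 31 minutes layover in Cape Morrow → 3:51 PM UTC.
Add 1 hour and 35 minutes leg 2 → 5:26 PM UTC.
Add 1 hour 40 minutes layover in Eucla → 7:06 PM UTC.
Add 15 hours leg 3 → 10:06 AM UTC (Jun 12).
Add 5 hours 5 minutes layover in Casablanca → 3:11 PM UTC.
Add 6 hours 44 minutes leg 4 → 9:55 PM UTC.
Darwin is UTC+9:30, so local arrival = 9:55 PM + 9:30 = 7:25 AM on Jun 13.

7:25 AM on June 13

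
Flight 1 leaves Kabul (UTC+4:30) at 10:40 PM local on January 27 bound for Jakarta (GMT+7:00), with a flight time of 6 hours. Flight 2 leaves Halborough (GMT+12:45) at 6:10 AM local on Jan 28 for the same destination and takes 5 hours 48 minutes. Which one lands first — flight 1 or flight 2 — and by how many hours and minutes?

Flight 1 in UTC: 10:40 PM − 4:30 = 6:10 PM on Jan 27.
+6 hours → arrive 12:10 AM UTC on Jan 28.
Flight 2 in UTC: 6:10 AM − 12:45 = 5:25 PM on Jan 27.
+5 hours 48 minutes → arrive 11:13 PM UTC on Jan 27.
Flight 2 lands earlier by 57 minutes.

the second, by 57 minutes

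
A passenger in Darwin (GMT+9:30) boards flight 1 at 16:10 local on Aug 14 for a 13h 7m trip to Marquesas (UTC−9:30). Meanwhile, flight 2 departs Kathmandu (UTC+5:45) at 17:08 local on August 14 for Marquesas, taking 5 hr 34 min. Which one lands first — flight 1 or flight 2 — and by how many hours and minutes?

the second, by 2 hours 50 minutes

Flight 1 in UTC: 16:10 − 9:30 = 06:40 on Aug 14.
+13 hours 7 minutes → arrive 19:47 UTC on Aug 14.
Flight 2 in UTC: 17:08 − 5:45 = 11:23 on Aug 14.
+5 hours and 34 minutes → arrive 16:57 UTC on Aug 14.
Flight 2 lands earlier by 2 hours 50 minutes.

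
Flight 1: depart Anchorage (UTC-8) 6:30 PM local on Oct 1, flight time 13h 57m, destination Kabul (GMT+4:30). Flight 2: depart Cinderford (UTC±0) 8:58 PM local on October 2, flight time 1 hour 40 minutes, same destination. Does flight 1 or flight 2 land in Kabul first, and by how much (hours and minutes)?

the first, by 6 hours 11 minutes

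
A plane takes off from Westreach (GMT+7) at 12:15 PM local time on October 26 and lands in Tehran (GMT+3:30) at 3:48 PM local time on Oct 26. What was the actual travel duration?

Departure in UTC: 12:15 PM − 7:00 = 5:15 AM on Oct 26.
Arrival in UTC: 3:48 PM − 3:30 = 12:18 PM on Oct 26.
Elapsed = 12:18 PM − 5:15 AM = 7 hours 3 minutes.

7 hours 3 minutes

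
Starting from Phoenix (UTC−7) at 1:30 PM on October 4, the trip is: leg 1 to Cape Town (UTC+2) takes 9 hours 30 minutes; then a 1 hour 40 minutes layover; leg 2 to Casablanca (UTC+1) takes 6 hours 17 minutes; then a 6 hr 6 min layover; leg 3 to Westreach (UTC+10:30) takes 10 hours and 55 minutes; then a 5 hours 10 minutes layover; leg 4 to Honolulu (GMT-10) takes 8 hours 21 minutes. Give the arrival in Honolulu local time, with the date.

10:29 AM on October 6

Convert departure to UTC: 1:30 PM + 7:00 = 8:30 PM UTC on Oct 4.
Add 9 hours and 30 minutes leg 1 → 6:00 AM UTC (Oct 5).
Add 1 hour and 40 minutes layover in Cape Town → 7:40 AM UTC.
Add 6 hours 17 minutes leg 2 → 1:57 PM UTC.
Add 6 hours and 6 minutes layover in Casablanca → 8:03 PM UTC.
Add 10 hours 55 minutes leg 3 → 6:58 AM UTC (Oct 6).
Add 5 hours 10 minutes layover in Westreach → 12:08 PM UTC.
Add 8 hours 21 minutes leg 4 → 8:29 PM UTC.
Honolulu is UTC−10:00, so local arrival = 8:29 PM − 10:00 = 10:29 AM on Oct 6.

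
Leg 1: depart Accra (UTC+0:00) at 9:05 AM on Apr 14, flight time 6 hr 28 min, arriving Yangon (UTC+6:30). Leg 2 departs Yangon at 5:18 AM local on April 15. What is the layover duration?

Accra is at UTC+0, so departure is already 9:05 AM UTC on Apr 14.
Add 6 hours and 28 minutes flight time → 3:33 PM UTC.
Yangon is UTC+6:30, so local arrival = 3:33 PM + 6:30 = 10:03 PM on Apr 14.
Layover = 5:18 AM − 10:03 PM (+1 day) = 7 hours 15 minutes.

7 hours 15 minutes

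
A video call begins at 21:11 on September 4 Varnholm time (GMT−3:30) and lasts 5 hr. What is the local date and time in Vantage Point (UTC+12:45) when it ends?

18:26 on September 5

Vantage Point is 16:15 ahead of Varnholm.
After 5 hours it is 02:11 (Sep 5) in Varnholm.
Shift by the zone difference: 02:11 + 16:15 = 18:26 on Sep 5 in Vantage Point.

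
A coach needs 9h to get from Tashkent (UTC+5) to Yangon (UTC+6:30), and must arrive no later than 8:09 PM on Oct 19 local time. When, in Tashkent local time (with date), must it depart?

Target arrival in UTC: 8:09 PM − 6:30 = 1:39 PM on Oct 19.
Subtract 9 hours → departure 4:39 AM UTC on Oct 19.
Tashkent is UTC+5:00: 4:39 AM + 5:00 = 9:39 AM on Oct 19.

9:39 AM on Oct 19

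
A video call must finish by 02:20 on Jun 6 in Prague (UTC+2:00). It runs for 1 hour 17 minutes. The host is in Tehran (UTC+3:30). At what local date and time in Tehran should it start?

02:33 on June 6

Target end time in UTC: 02:20 − 2:00 = 00:20 on Jun 6.
Subtract 1 hour and 17 minutes → start 23:03 UTC on Jun 5.
Tehran is UTC+3:30: 23:03 + 3:30 = 02:33 on Jun 6.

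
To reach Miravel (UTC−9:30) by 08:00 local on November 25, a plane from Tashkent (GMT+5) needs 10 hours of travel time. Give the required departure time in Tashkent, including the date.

Target arrival in UTC: 08:00 + 9:30 = 17:30 on Nov 25.
Subtract 10 hours → departure 07:30 UTC on Nov 25.
Tashkent is UTC+5:00: 07:30 + 5:00 = 12:30 on Nov 25.

12:30 on November 25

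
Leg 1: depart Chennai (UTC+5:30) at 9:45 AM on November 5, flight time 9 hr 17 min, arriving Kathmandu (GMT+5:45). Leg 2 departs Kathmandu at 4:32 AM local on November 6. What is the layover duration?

9 hours 15 minutes

Convert departure to UTC: 9:45 AM − 5:30 = 4:15 AM UTC on Nov 5.
Add 9 hours and 17 minutes flight time → 1:32 PM UTC.
Kathmandu is UTC+5:45, so local arrival = 1:32 PM + 5:45 = 7:17 PM on Nov 5.
Layover = 4:32 AM − 7:17 PM (+1 day) = 9 hours 15 minutes.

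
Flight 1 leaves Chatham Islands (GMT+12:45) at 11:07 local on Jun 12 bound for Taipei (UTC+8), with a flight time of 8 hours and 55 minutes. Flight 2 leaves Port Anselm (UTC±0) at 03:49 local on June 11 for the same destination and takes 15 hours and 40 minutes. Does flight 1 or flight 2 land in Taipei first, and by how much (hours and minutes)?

Flight 1 in UTC: 11:07 − 12:45 = 22:22 on Jun 11.
+8 hours 55 minutes → arrive 07:17 UTC on Jun 12.
Flight 2 departs at 03:49 UTC (Jun 11).
+15 hours 40 minutes → arrive 19:29 UTC on Jun 11.
Flight 2 lands earlier by 11 hours 48 minutes.

the second, by 11 hours 48 minutes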